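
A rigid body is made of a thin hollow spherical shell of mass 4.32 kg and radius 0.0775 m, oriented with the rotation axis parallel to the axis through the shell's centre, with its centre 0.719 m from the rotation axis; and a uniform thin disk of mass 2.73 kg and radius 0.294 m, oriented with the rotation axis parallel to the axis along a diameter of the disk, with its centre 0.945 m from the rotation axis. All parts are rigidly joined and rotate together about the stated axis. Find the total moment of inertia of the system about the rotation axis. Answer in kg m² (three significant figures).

4.75

Spherical shell: I_cm = (2/3)MR² = (2/3)(4.32)(0.0775)² = 0.017298 kg m²; centre at d = 0.719 m, so I = I_cm + Md² gives I = 0.017298 + (4.32)(0.719)² = 2.2506 kg m².
Thin disk: I_cm = (1/4)MR² = (1/4)(2.73)(0.294)² = 0.058993 kg m²; centre at d = 0.945 m, so I = I_cm + Md² gives I = 0.058993 + (2.73)(0.945)² = 2.497 kg m².
Total I = 2.2506 + 2.497 = 4.7475 kg m².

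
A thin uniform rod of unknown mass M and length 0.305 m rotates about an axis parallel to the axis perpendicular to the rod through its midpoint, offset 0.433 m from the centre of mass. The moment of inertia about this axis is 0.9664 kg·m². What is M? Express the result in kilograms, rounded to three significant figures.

I = I_cm + Md² = (1/12)ML² + Md² = M·[0.0833333·(0.305)² + (0.433)²] = M·0.19524.
So M = 0.9664 / 0.19524 = 4.9498 kg.

4.95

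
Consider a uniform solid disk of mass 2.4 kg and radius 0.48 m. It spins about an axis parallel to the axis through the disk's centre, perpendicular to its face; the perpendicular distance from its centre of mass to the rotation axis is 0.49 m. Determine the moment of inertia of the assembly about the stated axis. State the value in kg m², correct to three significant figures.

0.853

I_cm = (1/2)MR² = (1/2)(2.4)(0.48)² = 0.27648 kg m²; centre at d = 0.49 m, so the parallel axis theorem gives I = 0.27648 + (2.4)(0.49)² = 0.85272 kg m².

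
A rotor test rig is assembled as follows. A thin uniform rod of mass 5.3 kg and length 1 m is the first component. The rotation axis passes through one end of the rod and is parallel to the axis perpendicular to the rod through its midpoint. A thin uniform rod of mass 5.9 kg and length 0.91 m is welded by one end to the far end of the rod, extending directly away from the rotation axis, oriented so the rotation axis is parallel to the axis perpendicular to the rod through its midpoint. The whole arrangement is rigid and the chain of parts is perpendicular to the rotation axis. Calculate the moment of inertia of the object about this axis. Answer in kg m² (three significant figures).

14.7

Thin rod: I_cm = (1/12)ML² = (1/12)(5.3)(1)² = 0.44167 kg m²; centre at d = 0.5 m, so the parallel axis theorem gives I = 0.44167 + (5.3)(0.5)² = 1.7667 kg m².
Thin rod: I_cm = (1/12)ML² = (1/12)(5.9)(0.91)² = 0.40715 kg m²; centre at d = 0.5 + 0.5 + 0.455 = 1.455 m, so the parallel axis theorem gives I = 0.40715 + (5.9)(1.455)² = 12.898 kg m².
Total I = 1.7667 + 12.898 = 14.664 kg m².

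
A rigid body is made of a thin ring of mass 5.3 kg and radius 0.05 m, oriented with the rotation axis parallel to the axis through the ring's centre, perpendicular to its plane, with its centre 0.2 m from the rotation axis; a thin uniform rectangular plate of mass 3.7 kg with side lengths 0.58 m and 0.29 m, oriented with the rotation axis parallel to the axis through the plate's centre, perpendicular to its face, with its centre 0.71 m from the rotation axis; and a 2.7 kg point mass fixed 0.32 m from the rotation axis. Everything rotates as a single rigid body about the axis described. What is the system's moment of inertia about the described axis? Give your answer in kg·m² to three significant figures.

2.50

Thin ring: I_cm = MR² = (5.3)(0.05)² = 0.01325 kg·m²; centre at d = 0.2 m, so the parallel axis theorem gives I = 0.01325 + (5.3)(0.2)² = 0.22525 kg·m².
Rectangular plate: I_cm = (1/12)M(a²+b²) = (1/12)(3.7)[(0.58)² + (0.29)²] = 0.12965 kg·m²; centre at d = 0.71 m, so the parallel axis theorem gives I = 0.12965 + (3.7)(0.71)² = 1.9948 kg·m².
Point mass: I_cm = 0; centre at d = 0.32 m, so the parallel axis theorem gives I = 0 + (2.7)(0.32)² = 0.27648 kg·m².
Total I = 0.22525 + 1.9948 + 0.27648 = 2.4966 kg·m².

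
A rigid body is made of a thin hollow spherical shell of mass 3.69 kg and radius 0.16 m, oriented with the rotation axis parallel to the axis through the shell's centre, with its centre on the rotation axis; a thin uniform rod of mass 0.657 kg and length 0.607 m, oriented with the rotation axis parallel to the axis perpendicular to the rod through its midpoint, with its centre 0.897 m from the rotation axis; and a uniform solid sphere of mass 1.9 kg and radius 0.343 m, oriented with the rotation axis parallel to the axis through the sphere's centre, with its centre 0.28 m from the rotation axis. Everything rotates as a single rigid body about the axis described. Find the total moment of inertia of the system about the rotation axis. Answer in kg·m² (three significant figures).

0.850

Spherical shell: I_cm = (2/3)MR² = (2/3)(3.69)(0.16)² = 0.062976 kg·m²; axis through the centre, so I = 0.062976 kg·m².
Thin rod: I_cm = (1/12)ML² = (1/12)(0.657)(0.607)² = 0.020173 kg·m²; centre at d = 0.897 m, so the parallel axis theorem gives I = 0.020173 + (0.657)(0.897)² = 0.5488 kg·m².
Solid sphere: I_cm = (2/5)MR² = (2/5)(1.9)(0.343)² = 0.089413 kg·m²; centre at d = 0.28 m, so the parallel axis theorem gives I = 0.089413 + (1.9)(0.28)² = 0.23837 kg·m².
Total I = 0.062976 + 0.5488 + 0.23837 = 0.85015 kg·m².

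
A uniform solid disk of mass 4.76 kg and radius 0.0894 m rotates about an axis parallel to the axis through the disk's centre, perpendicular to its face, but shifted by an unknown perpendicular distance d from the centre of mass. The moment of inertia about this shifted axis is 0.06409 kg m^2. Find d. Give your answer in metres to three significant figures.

About the centre-of-mass axis, I_cm = (1/2)MR² = (1/2)(4.76)(0.0894)² = 0.019022 kg m^2.
Parallel axis theorem: I = I_cm + Md², so Md² = 0.06409 − 0.019022 = 0.045068 kg m^2.
d = √(0.045068 / 4.76) = 0.097304 m.

0.0973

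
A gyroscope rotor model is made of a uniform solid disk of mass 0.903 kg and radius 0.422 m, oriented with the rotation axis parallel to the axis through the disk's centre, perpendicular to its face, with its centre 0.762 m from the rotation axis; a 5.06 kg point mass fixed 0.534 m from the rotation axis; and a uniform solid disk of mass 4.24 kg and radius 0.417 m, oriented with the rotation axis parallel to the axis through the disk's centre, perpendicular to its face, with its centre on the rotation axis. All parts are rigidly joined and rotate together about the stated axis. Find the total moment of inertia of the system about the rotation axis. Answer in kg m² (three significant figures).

Solid disk: I_cm = (1/2)MR² = (1/2)(0.903)(0.422)² = 0.080405 kg m²; centre at d = 0.762 m, so the parallel axis theorem gives I = 0.080405 + (0.903)(0.762)² = 0.60473 kg m².
Point mass: I_cm = 0; centre at d = 0.534 m, so the parallel axis theorem gives I = 0 + (5.06)(0.534)² = 1.4429 kg m².
Solid disk: I_cm = (1/2)MR² = (1/2)(4.24)(0.417)² = 0.36864 kg m²; axis through the centre, so I = 0.36864 kg m².
Total I = 0.60473 + 1.4429 + 0.36864 = 2.4163 kg m².

2.42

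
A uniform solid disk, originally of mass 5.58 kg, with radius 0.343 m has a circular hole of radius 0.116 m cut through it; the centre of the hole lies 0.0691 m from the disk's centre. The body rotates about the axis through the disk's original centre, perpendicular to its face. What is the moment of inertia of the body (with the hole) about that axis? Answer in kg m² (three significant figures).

0.321

Unpierced body about its centre: I₀ = (1/2)MR² = (1/2)(5.58)(0.343)² = 0.32824 kg m².
The removed disk has mass m = M·(r/R)² = (5.58)(0.116/0.343)² = 0.63821 kg (same uniform areal density).
Its moment of inertia about the rotation axis (parallel-axis theorem): I_hole = (1/2)mr² + md² = (1/2)(0.63821)(0.116)² + (0.63821)(0.0691)² = 0.0073412 kg m².
Treating the hole as negative mass, I = I₀ − I_hole = 0.32824 − 0.0073412 = 0.3209 kg m².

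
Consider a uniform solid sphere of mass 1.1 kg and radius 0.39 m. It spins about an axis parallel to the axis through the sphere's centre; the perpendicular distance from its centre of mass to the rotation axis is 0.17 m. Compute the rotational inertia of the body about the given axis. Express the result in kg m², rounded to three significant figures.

0.0987

I_cm = (2/5)MR² = (2/5)(1.1)(0.39)² = 0.066924 kg m²; centre at d = 0.17 m, so the parallel axis theorem gives I = 0.066924 + (1.1)(0.17)² = 0.098714 kg m².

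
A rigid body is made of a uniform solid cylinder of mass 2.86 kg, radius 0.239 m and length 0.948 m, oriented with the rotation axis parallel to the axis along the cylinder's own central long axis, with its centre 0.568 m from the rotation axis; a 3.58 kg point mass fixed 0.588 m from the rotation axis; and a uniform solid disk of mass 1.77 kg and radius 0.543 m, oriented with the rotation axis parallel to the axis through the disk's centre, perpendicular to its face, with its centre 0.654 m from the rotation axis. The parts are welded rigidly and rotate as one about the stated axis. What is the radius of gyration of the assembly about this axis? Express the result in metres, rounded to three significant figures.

0.630

Solid cylinder: I_cm = (1/2)MR² = (1/2)(2.86)(0.239)² = 0.081683 kg m²; centre at d = 0.568 m, so I = I_cm + Md² gives I = 0.081683 + (2.86)(0.568)² = 1.0044 kg m².
Point mass: I_cm = 0; centre at d = 0.588 m, so I = I_cm + Md² gives I = 0 + (3.58)(0.588)² = 1.2378 kg m².
Solid disk: I_cm = (1/2)MR² = (1/2)(1.77)(0.543)² = 0.26094 kg m²; centre at d = 0.654 m, so I = I_cm + Md² gives I = 0.26094 + (1.77)(0.654)² = 1.018 kg m².
Total I = 3.2601 kg m²; total mass M = 8.21 kg.
k = √(I/M) = √(3.2601/8.21) = 0.63015 m.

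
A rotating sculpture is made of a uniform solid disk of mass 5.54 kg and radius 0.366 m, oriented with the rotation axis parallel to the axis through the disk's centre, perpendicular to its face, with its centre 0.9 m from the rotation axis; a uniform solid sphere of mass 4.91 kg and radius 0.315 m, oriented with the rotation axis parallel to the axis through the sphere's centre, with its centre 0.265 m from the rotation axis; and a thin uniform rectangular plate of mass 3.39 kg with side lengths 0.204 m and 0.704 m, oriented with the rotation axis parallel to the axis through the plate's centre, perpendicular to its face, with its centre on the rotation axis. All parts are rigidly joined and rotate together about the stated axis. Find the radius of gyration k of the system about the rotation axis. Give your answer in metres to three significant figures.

Solid disk: I_cm = (1/2)MR² = (1/2)(5.54)(0.366)² = 0.37106 kg m^2; centre at d = 0.9 m, so the parallel axis theorem gives I = 0.37106 + (5.54)(0.9)² = 4.8585 kg m^2.
Solid sphere: I_cm = (2/5)MR² = (2/5)(4.91)(0.315)² = 0.19488 kg m^2; centre at d = 0.265 m, so the parallel axis theorem gives I = 0.19488 + (4.91)(0.265)² = 0.53968 kg m^2.
Rectangular plate: I_cm = (1/12)M(a²+b²) = (1/12)(3.39)[(0.204)² + (0.704)²] = 0.15177 kg m^2; axis through the centre, so I = 0.15177 kg m^2.
Total I = 5.5499 kg m^2; total mass M = 13.84 kg.
k = √(I/M) = √(5.5499/13.84) = 0.63325 m.

0.633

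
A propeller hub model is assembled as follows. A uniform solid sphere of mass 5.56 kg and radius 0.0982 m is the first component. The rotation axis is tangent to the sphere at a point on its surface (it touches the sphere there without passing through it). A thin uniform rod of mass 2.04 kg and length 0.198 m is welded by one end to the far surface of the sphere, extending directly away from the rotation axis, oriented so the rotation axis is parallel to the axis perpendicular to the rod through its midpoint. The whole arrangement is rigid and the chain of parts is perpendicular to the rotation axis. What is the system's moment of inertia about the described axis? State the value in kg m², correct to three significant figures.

Solid sphere: I_cm = (2/5)MR² = (2/5)(5.56)(0.0982)² = 0.021447 kg m²; centre at d = 0.0982 m, so the parallel axis theorem gives I = 0.021447 + (5.56)(0.0982)² = 0.075063 kg m².
Thin rod: I_cm = (1/12)ML² = (1/12)(2.04)(0.198)² = 0.0066647 kg m²; centre at d = 0.0982 + 0.0982 + 0.099 = 0.2954 m, so the parallel axis theorem gives I = 0.0066647 + (2.04)(0.2954)² = 0.18468 kg m².
Total I = 0.075063 + 0.18468 = 0.25974 kg m².

0.260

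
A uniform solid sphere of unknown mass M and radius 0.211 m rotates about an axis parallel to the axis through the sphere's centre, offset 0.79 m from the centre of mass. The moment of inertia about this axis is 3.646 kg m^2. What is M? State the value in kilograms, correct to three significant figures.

I = I_cm + Md² = (2/5)MR² + Md² = M·[0.4·(0.211)² + (0.79)²] = M·0.64191.
So M = 3.646 / 0.64191 = 5.6799 kg.

5.68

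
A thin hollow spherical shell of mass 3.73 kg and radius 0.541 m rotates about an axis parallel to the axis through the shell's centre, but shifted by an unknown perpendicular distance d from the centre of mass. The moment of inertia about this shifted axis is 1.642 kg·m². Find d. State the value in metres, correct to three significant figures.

About the centre-of-mass axis, I_cm = (2/3)MR² = (2/3)(3.73)(0.541)² = 0.7278 kg·m².
Parallel axis theorem: I = I_cm + Md², so Md² = 1.642 − 0.7278 = 0.9142 kg·m².
d = √(0.9142 / 3.73) = 0.49507 m.

0.495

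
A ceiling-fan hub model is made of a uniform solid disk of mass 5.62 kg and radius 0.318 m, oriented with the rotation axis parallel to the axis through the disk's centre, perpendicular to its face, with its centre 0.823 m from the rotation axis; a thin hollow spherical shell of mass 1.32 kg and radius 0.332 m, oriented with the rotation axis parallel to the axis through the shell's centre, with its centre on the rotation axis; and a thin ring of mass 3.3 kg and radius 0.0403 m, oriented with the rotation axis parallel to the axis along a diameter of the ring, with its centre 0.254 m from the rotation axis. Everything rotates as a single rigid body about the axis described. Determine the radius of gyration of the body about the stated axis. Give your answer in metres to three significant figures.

0.656

Solid disk: I_cm = (1/2)MR² = (1/2)(5.62)(0.318)² = 0.28416 kg m^2; centre at d = 0.823 m, so the parallel axis theorem gives I = 0.28416 + (5.62)(0.823)² = 4.0907 kg m^2.
Spherical shell: I_cm = (2/3)MR² = (2/3)(1.32)(0.332)² = 0.096997 kg m^2; axis through the centre, so I = 0.096997 kg m^2.
Thin ring: I_cm = (1/2)MR² = (1/2)(3.3)(0.0403)² = 0.0026797 kg m^2; centre at d = 0.254 m, so the parallel axis theorem gives I = 0.0026797 + (3.3)(0.254)² = 0.21558 kg m^2.
Total I = 4.4033 kg m^2; total mass M = 10.24 kg.
k = √(I/M) = √(4.4033/10.24) = 0.65575 m.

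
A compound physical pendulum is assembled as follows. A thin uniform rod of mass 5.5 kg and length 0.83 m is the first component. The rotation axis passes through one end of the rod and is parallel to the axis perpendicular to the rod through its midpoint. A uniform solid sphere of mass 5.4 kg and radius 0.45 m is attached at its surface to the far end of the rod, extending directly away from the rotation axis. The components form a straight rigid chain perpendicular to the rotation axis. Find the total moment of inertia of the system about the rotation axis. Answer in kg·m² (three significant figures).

10.5

Thin rod: I_cm = (1/12)ML² = (1/12)(5.5)(0.83)² = 0.31575 kg·m²; centre at d = 0.415 m, so the parallel axis theorem gives I = 0.31575 + (5.5)(0.415)² = 1.263 kg·m².
Solid sphere: I_cm = (2/5)MR² = (2/5)(5.4)(0.45)² = 0.4374 kg·m²; centre at d = 0.415 + 0.415 + 0.45 = 1.28 m, so the parallel axis theorem gives I = 0.4374 + (5.4)(1.28)² = 9.2848 kg·m².
Total I = 1.263 + 9.2848 = 10.548 kg·m².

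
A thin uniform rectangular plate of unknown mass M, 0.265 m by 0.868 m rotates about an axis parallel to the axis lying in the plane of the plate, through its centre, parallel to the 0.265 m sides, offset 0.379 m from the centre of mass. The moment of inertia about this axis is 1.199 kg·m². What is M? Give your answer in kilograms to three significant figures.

I = I_cm + Md² = (1/12)Mb² + Md² = M·[0.0833333·(0.868)² + (0.379)²] = M·0.20643.
So M = 1.199 / 0.20643 = 5.8084 kg.

5.81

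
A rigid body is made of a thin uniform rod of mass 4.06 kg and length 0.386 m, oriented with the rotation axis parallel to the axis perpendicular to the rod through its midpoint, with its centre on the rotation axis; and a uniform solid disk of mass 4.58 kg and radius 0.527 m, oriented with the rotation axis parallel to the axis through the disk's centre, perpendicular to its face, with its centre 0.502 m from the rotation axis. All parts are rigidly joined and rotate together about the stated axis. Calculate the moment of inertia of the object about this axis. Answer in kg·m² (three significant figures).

Thin rod: I_cm = (1/12)ML² = (1/12)(4.06)(0.386)² = 0.05041 kg·m²; axis through the centre, so I = 0.05041 kg·m².
Solid disk: I_cm = (1/2)MR² = (1/2)(4.58)(0.527)² = 0.636 kg·m²; centre at d = 0.502 m, so the parallel axis theorem gives I = 0.636 + (4.58)(0.502)² = 1.7902 kg·m².
Total I = 0.05041 + 1.7902 = 1.8406 kg·m².

1.84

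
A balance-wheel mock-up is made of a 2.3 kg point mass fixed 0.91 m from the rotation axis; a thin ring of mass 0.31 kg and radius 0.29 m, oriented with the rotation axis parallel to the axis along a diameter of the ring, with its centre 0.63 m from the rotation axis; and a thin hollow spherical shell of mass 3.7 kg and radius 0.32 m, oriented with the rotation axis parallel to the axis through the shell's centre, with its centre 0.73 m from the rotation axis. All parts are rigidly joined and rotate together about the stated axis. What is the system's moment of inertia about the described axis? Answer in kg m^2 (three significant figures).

Point mass: I_cm = 0; centre at d = 0.91 m, so the parallel axis theorem gives I = 0 + (2.3)(0.91)² = 1.9046 kg m^2.
Thin ring: I_cm = (1/2)MR² = (1/2)(0.31)(0.29)² = 0.013035 kg m^2; centre at d = 0.63 m, so the parallel axis theorem gives I = 0.013035 + (0.31)(0.63)² = 0.13607 kg m^2.
Spherical shell: I_cm = (2/3)MR² = (2/3)(3.7)(0.32)² = 0.25259 kg m^2; centre at d = 0.73 m, so the parallel axis theorem gives I = 0.25259 + (3.7)(0.73)² = 2.2243 kg m^2.
Total I = 1.9046 + 0.13607 + 2.2243 = 4.265 kg m^2.

4.27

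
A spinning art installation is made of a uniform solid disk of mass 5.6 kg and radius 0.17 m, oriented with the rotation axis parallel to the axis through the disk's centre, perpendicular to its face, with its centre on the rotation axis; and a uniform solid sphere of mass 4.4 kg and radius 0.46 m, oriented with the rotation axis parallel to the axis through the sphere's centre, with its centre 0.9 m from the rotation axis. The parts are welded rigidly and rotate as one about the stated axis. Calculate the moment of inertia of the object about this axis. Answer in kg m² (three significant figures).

4.02

Solid disk: I_cm = (1/2)MR² = (1/2)(5.6)(0.17)² = 0.08092 kg m²; axis through the centre, so I = 0.08092 kg m².
Solid sphere: I_cm = (2/5)MR² = (2/5)(4.4)(0.46)² = 0.37242 kg m²; centre at d = 0.9 m, so the parallel axis theorem gives I = 0.37242 + (4.4)(0.9)² = 3.9364 kg m².
Total I = 0.08092 + 3.9364 = 4.0173 kg m².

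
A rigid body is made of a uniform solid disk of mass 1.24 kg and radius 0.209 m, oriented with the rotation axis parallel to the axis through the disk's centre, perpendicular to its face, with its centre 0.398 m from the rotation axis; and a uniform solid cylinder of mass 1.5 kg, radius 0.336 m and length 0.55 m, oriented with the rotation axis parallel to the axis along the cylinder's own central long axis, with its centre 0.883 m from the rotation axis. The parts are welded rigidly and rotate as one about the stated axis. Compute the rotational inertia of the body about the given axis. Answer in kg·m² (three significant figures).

Solid disk: I_cm = (1/2)MR² = (1/2)(1.24)(0.209)² = 0.027082 kg·m²; centre at d = 0.398 m, so the parallel axis theorem gives I = 0.027082 + (1.24)(0.398)² = 0.2235 kg·m².
Solid cylinder: I_cm = (1/2)MR² = (1/2)(1.5)(0.336)² = 0.084672 kg·m²; centre at d = 0.883 m, so the parallel axis theorem gives I = 0.084672 + (1.5)(0.883)² = 1.2542 kg·m².
Total I = 0.2235 + 1.2542 = 1.4777 kg·m².

1.48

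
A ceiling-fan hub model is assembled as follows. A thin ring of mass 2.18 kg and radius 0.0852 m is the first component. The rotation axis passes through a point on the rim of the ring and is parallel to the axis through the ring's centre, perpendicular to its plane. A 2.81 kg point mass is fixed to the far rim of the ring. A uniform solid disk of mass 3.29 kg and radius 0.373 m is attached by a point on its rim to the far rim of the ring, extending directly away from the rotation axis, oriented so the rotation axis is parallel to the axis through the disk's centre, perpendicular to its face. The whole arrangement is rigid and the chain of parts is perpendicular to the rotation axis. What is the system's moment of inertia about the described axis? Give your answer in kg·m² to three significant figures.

Thin ring: I_cm = MR² = (2.18)(0.0852)² = 0.015825 kg·m²; centre at d = 0.0852 m, so I = I_cm + Md² gives I = 0.015825 + (2.18)(0.0852)² = 0.031649 kg·m².
Point mass: I_cm = 0; centre at d = 0.0852 + 0.0852 = 0.1704 m, so I = I_cm + Md² gives I = 0 + (2.81)(0.1704)² = 0.081592 kg·m².
Solid disk: I_cm = (1/2)MR² = (1/2)(3.29)(0.373)² = 0.22887 kg·m²; centre at d = 0.0852 + 0.0852 + 0.373 = 0.5434 m, so I = I_cm + Md² gives I = 0.22887 + (3.29)(0.5434)² = 1.2004 kg·m².
Total I = 0.031649 + 0.081592 + 1.2004 = 1.3136 kg·m².

1.31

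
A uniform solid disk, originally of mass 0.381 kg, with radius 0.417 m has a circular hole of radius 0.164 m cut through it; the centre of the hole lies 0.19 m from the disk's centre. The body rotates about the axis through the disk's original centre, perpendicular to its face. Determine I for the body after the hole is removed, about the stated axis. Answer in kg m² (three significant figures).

Unpierced body about its centre: I₀ = (1/2)MR² = (1/2)(0.381)(0.417)² = 0.033126 kg m².
The removed disk has mass m = M·(r/R)² = (0.381)(0.164/0.417)² = 0.058931 kg (same uniform areal density).
Its moment of inertia about the rotation axis (parallel-axis theorem): I_hole = (1/2)mr² + md² = (1/2)(0.058931)(0.164)² + (0.058931)(0.19)² = 0.0029199 kg m².
Treating the hole as negative mass, I = I₀ − I_hole = 0.033126 − 0.0029199 = 0.030206 kg m².

0.0302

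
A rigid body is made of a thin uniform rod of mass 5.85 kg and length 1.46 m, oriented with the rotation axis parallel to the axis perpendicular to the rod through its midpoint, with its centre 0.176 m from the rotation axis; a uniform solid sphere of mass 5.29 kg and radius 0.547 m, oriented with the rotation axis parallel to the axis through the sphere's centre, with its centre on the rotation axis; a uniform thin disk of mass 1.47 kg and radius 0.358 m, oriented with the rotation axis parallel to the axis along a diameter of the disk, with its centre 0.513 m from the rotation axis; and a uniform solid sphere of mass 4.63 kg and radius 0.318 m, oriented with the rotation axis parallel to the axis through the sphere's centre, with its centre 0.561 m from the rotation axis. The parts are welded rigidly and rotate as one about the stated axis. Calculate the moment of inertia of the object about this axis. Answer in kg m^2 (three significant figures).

Thin rod: I_cm = (1/12)ML² = (1/12)(5.85)(1.46)² = 1.0392 kg m^2; centre at d = 0.176 m, so I = I_cm + Md² gives I = 1.0392 + (5.85)(0.176)² = 1.2204 kg m^2.
Solid sphere: I_cm = (2/5)MR² = (2/5)(5.29)(0.547)² = 0.63313 kg m^2; axis through the centre, so I = 0.63313 kg m^2.
Thin disk: I_cm = (1/4)MR² = (1/4)(1.47)(0.358)² = 0.0471 kg m^2; centre at d = 0.513 m, so I = I_cm + Md² gives I = 0.0471 + (1.47)(0.513)² = 0.43396 kg m^2.
Solid sphere: I_cm = (2/5)MR² = (2/5)(4.63)(0.318)² = 0.18728 kg m^2; centre at d = 0.561 m, so I = I_cm + Md² gives I = 0.18728 + (4.63)(0.561)² = 1.6444 kg m^2.
Total I = 1.2204 + 0.63313 + 0.43396 + 1.6444 = 3.9319 kg m^2.

3.93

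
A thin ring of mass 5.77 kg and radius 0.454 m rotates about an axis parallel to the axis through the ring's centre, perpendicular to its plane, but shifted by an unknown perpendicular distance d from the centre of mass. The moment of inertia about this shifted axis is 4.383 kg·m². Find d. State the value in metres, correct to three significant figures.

About the centre-of-mass axis, I_cm = MR² = (5.77)(0.454)² = 1.1893 kg·m².
Parallel axis theorem: I = I_cm + Md², so Md² = 4.383 − 1.1893 = 3.1937 kg·m².
d = √(3.1937 / 5.77) = 0.74398 m.

0.744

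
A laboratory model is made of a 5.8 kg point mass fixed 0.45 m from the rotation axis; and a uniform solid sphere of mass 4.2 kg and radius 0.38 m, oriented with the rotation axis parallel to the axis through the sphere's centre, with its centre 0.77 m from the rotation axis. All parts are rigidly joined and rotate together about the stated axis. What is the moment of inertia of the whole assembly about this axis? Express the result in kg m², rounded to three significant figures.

3.91

Point mass: I_cm = 0; centre at d = 0.45 m, so I = I_cm + Md² gives I = 0 + (5.8)(0.45)² = 1.1745 kg m².
Solid sphere: I_cm = (2/5)MR² = (2/5)(4.2)(0.38)² = 0.24259 kg m²; centre at d = 0.77 m, so I = I_cm + Md² gives I = 0.24259 + (4.2)(0.77)² = 2.7328 kg m².
Total I = 1.1745 + 2.7328 = 3.9073 kg m².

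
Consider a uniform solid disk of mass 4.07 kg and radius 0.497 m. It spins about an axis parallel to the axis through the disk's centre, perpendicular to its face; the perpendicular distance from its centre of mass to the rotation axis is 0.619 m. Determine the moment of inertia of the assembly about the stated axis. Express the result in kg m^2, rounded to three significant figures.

I_cm = (1/2)MR² = (1/2)(4.07)(0.497)² = 0.50266 kg m^2; centre at d = 0.619 m, so I = I_cm + Md² gives I = 0.50266 + (4.07)(0.619)² = 2.0621 kg m^2.

2.06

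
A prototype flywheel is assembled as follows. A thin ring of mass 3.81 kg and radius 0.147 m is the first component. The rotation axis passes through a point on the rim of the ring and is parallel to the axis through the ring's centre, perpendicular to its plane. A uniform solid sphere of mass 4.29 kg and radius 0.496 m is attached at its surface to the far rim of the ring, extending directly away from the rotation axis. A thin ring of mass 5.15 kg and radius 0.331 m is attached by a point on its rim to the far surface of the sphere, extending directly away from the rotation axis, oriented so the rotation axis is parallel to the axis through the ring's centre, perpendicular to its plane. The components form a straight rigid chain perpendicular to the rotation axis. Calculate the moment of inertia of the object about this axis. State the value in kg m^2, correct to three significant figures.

Thin ring: I_cm = MR² = (3.81)(0.147)² = 0.08233 kg m^2; centre at d = 0.147 m, so the parallel axis theorem gives I = 0.08233 + (3.81)(0.147)² = 0.16466 kg m^2.
Solid sphere: I_cm = (2/5)MR² = (2/5)(4.29)(0.496)² = 0.42216 kg m^2; centre at d = 0.147 + 0.147 + 0.496 = 0.79 m, so the parallel axis theorem gives I = 0.42216 + (4.29)(0.79)² = 3.0996 kg m^2.
Thin ring: I_cm = MR² = (5.15)(0.331)² = 0.56424 kg m^2; centre at d = 0.147 + 0.147 + 0.496 + 0.496 + 0.331 = 1.617 m, so the parallel axis theorem gives I = 0.56424 + (5.15)(1.617)² = 14.03 kg m^2.
Total I = 0.16466 + 3.0996 + 14.03 = 17.294 kg m^2.

17.3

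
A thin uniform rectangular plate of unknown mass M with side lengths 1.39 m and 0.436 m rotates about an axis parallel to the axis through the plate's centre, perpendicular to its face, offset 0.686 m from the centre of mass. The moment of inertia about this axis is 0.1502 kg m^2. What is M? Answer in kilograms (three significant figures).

I = I_cm + Md² = (1/12)M(a²+b²) + Md² = M·[0.0833333·[(1.39)² + (0.436)²] + (0.686)²] = M·0.64745.
So M = 0.1502 / 0.64745 = 0.23199 kg.

0.232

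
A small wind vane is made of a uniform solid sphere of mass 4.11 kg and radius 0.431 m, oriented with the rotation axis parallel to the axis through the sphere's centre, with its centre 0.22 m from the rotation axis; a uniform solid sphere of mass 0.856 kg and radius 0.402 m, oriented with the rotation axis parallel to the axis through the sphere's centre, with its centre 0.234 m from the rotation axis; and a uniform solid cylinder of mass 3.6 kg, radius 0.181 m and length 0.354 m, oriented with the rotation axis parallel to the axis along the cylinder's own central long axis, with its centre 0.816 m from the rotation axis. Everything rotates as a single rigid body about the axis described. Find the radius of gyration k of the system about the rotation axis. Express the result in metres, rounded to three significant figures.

0.598

Solid sphere: I_cm = (2/5)MR² = (2/5)(4.11)(0.431)² = 0.30539 kg·m²; centre at d = 0.22 m, so I = I_cm + Md² gives I = 0.30539 + (4.11)(0.22)² = 0.50432 kg·m².
Solid sphere: I_cm = (2/5)MR² = (2/5)(0.856)(0.402)² = 0.055333 kg·m²; centre at d = 0.234 m, so I = I_cm + Md² gives I = 0.055333 + (0.856)(0.234)² = 0.1022 kg·m².
Solid cylinder: I_cm = (1/2)MR² = (1/2)(3.6)(0.181)² = 0.05897 kg·m²; centre at d = 0.816 m, so I = I_cm + Md² gives I = 0.05897 + (3.6)(0.816)² = 2.4561 kg·m².
Total I = 3.0626 kg·m²; total mass M = 8.566 kg.
k = √(I/M) = √(3.0626/8.566) = 0.59794 m.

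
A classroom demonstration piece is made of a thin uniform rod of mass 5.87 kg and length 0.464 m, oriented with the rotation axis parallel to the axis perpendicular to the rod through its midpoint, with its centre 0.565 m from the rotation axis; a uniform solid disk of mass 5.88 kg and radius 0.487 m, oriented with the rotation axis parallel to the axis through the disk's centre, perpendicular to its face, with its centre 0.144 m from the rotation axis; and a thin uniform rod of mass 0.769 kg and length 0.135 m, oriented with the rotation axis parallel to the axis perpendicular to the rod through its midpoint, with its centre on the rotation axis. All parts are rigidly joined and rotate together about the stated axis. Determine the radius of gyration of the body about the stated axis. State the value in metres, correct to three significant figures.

Thin rod: I_cm = (1/12)ML² = (1/12)(5.87)(0.464)² = 0.10532 kg·m²; centre at d = 0.565 m, so I = I_cm + Md² gives I = 0.10532 + (5.87)(0.565)² = 1.9792 kg·m².
Solid disk: I_cm = (1/2)MR² = (1/2)(5.88)(0.487)² = 0.69728 kg·m²; centre at d = 0.144 m, so I = I_cm + Md² gives I = 0.69728 + (5.88)(0.144)² = 0.8192 kg·m².
Thin rod: I_cm = (1/12)ML² = (1/12)(0.769)(0.135)² = 0.0011679 kg·m²; axis through the centre, so I = 0.0011679 kg·m².
Total I = 2.7995 kg·m²; total mass M = 12.519 kg.
k = √(I/M) = √(2.7995/12.519) = 0.47289 m.

0.473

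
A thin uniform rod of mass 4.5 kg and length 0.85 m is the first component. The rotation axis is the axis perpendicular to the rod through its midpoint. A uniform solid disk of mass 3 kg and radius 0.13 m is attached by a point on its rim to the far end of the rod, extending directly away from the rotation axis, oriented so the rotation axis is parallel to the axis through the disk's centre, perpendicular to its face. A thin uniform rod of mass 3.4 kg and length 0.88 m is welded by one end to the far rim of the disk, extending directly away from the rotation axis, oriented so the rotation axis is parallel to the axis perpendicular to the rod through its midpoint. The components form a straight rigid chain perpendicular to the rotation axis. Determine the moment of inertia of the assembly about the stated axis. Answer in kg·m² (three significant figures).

5.74

Thin rod: I_cm = (1/12)ML² = (1/12)(4.5)(0.85)² = 0.27094 kg·m²; axis through the centre, so I = 0.27094 kg·m².
Solid disk: I_cm = (1/2)MR² = (1/2)(3)(0.13)² = 0.02535 kg·m²; centre at d = 0.425 + 0.13 = 0.555 m, so the parallel axis theorem gives I = 0.02535 + (3)(0.555)² = 0.94942 kg·m².
Thin rod: I_cm = (1/12)ML² = (1/12)(3.4)(0.88)² = 0.21941 kg·m²; centre at d = 0.425 + 0.13 + 0.13 + 0.44 = 1.125 m, so the parallel axis theorem gives I = 0.21941 + (3.4)(1.125)² = 4.5225 kg·m².
Total I = 0.27094 + 0.94942 + 4.5225 = 5.7429 kg·m².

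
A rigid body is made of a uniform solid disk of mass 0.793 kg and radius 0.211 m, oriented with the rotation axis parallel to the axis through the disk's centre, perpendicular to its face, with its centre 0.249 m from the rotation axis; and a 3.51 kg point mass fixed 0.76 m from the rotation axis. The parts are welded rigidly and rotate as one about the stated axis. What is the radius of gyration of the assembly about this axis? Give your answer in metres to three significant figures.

Solid disk: I_cm = (1/2)MR² = (1/2)(0.793)(0.211)² = 0.017653 kg·m²; centre at d = 0.249 m, so I = I_cm + Md² gives I = 0.017653 + (0.793)(0.249)² = 0.066819 kg·m².
Point mass: I_cm = 0; centre at d = 0.76 m, so I = I_cm + Md² gives I = 0 + (3.51)(0.76)² = 2.0274 kg·m².
Total I = 2.0942 kg·m²; total mass M = 4.303 kg.
k = √(I/M) = √(2.0942/4.303) = 0.69763 m.

0.698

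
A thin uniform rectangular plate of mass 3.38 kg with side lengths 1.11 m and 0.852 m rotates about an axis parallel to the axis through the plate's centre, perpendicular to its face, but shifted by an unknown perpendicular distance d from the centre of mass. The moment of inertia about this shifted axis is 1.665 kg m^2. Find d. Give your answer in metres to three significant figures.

0.574

About the centre-of-mass axis, I_cm = (1/12)M(a²+b²) = (1/12)(3.38)[(1.11)² + (0.852)²] = 0.5515 kg m^2.
Parallel axis theorem: I = I_cm + Md², so Md² = 1.665 − 0.5515 = 1.1135 kg m^2.
d = √(1.1135 / 3.38) = 0.57397 m.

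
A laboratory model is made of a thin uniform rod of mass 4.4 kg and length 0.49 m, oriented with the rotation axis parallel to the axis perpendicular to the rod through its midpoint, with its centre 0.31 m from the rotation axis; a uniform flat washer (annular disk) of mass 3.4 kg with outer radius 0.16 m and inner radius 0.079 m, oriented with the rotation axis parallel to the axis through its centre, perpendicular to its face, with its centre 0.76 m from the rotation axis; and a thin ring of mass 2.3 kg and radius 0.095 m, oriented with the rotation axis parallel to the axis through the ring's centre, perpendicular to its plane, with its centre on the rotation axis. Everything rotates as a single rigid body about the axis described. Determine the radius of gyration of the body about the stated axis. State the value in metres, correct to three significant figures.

0.502

Thin rod: I_cm = (1/12)ML² = (1/12)(4.4)(0.49)² = 0.088037 kg m²; centre at d = 0.31 m, so the parallel axis theorem gives I = 0.088037 + (4.4)(0.31)² = 0.51088 kg m².
Annular disk: I_cm = (1/2)M(R²+r²) = (1/2)(3.4)[(0.16)² + (0.079)²] = 0.05413 kg m²; centre at d = 0.76 m, so the parallel axis theorem gives I = 0.05413 + (3.4)(0.76)² = 2.018 kg m².
Thin ring: I_cm = MR² = (2.3)(0.095)² = 0.020757 kg m²; axis through the centre, so I = 0.020757 kg m².
Total I = 2.5496 kg m²; total mass M = 10.1 kg.
k = √(I/M) = √(2.5496/10.1) = 0.50243 m.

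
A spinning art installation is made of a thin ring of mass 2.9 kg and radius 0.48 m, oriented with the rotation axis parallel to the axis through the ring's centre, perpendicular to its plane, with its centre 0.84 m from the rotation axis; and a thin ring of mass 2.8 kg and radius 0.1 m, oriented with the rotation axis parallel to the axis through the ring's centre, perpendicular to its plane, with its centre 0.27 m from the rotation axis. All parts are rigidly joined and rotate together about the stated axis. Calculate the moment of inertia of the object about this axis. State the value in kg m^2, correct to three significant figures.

2.95

Thin ring: I_cm = MR² = (2.9)(0.48)² = 0.66816 kg m^2; centre at d = 0.84 m, so the parallel axis theorem gives I = 0.66816 + (2.9)(0.84)² = 2.7144 kg m^2.
Thin ring: I_cm = MR² = (2.8)(0.1)² = 0.028 kg m^2; centre at d = 0.27 m, so the parallel axis theorem gives I = 0.028 + (2.8)(0.27)² = 0.23212 kg m^2.
Total I = 2.7144 + 0.23212 = 2.9465 kg m^2.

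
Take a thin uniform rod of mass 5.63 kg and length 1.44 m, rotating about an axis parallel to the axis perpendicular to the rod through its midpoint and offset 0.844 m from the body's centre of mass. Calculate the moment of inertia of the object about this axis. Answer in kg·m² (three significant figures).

4.98

I_cm = (1/12)ML² = (1/12)(5.63)(1.44)² = 0.97286 kg·m²; centre at d = 0.844 m, so the parallel axis theorem gives I = 0.97286 + (5.63)(0.844)² = 4.9833 kg·m².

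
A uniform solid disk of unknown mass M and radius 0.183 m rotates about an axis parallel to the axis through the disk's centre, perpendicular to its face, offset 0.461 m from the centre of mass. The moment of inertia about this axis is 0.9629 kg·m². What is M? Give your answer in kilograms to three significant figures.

I = I_cm + Md² = (1/2)MR² + Md² = M·[0.5·(0.183)² + (0.461)²] = M·0.22927.
So M = 0.9629 / 0.22927 = 4.1999 kg.

4.20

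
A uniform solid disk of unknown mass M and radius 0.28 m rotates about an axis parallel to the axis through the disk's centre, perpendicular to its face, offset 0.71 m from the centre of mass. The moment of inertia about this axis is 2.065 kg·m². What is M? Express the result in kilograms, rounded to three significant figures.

I = I_cm + Md² = (1/2)MR² + Md² = M·[0.5·(0.28)² + (0.71)²] = M·0.5433.
So M = 2.065 / 0.5433 = 3.8008 kg.

3.80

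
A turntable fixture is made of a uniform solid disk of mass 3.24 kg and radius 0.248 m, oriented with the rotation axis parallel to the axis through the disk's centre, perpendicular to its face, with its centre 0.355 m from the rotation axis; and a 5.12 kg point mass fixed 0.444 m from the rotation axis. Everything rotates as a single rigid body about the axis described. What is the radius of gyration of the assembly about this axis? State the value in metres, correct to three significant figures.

0.426

Solid disk: I_cm = (1/2)MR² = (1/2)(3.24)(0.248)² = 0.099636 kg m^2; centre at d = 0.355 m, so I = I_cm + Md² gives I = 0.099636 + (3.24)(0.355)² = 0.50796 kg m^2.
Point mass: I_cm = 0; centre at d = 0.444 m, so I = I_cm + Md² gives I = 0 + (5.12)(0.444)² = 1.0093 kg m^2.
Total I = 1.5173 kg m^2; total mass M = 8.36 kg.
k = √(I/M) = √(1.5173/8.36) = 0.42602 m.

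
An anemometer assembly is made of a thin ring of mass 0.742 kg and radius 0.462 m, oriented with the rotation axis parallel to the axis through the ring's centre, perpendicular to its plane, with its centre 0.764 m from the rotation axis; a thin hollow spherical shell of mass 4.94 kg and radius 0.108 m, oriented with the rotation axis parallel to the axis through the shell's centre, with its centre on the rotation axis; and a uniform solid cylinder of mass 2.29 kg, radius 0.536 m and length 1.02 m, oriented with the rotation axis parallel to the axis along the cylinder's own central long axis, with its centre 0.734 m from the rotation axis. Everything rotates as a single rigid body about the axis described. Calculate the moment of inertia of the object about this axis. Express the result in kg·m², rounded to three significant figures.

Thin ring: I_cm = MR² = (0.742)(0.462)² = 0.15838 kg·m²; centre at d = 0.764 m, so the parallel axis theorem gives I = 0.15838 + (0.742)(0.764)² = 0.59148 kg·m².
Spherical shell: I_cm = (2/3)MR² = (2/3)(4.94)(0.108)² = 0.038413 kg·m²; axis through the centre, so I = 0.038413 kg·m².
Solid cylinder: I_cm = (1/2)MR² = (1/2)(2.29)(0.536)² = 0.32895 kg·m²; centre at d = 0.734 m, so the parallel axis theorem gives I = 0.32895 + (2.29)(0.734)² = 1.5627 kg·m².
Total I = 0.59148 + 0.038413 + 1.5627 = 2.1926 kg·m².

2.19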